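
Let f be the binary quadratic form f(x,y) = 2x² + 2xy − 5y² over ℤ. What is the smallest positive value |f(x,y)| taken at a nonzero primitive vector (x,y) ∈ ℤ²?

descent: ρ → (-5,-2,2)
descent: ρ → (2,6,-1)  [lands on river]
river: ρ → (-1,6,2)
closes: descent 2, river 2
min |a| on river = 1

1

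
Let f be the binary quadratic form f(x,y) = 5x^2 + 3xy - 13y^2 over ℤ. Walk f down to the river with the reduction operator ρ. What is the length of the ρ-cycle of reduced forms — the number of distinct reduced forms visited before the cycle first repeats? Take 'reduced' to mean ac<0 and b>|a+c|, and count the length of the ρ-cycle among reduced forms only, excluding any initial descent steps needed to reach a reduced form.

D = 269, ⌊√D⌋ = 16
descent: ρ → (-13,-3,5)
descent: ρ → (5,13,-5)  [lands on river]
river: ρ → (-5,7,11)
river: ρ → (11,15,-1)
river: ρ → (-1,15,11)
river: ρ → (11,7,-5)
river: ρ → (-5,13,5)
river: ρ → (5,7,-11)
river: ρ → (-11,15,1)
river: ρ → (1,15,-11)
river: ρ → (-11,7,5)
ρ-cycle length = 10 (tail of 2 descent steps not counted)

10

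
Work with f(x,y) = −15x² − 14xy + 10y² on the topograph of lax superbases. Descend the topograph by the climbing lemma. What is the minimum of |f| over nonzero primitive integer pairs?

descent: ρ → (10,14,-15)  [lands on river]
river: ρ → (-15,16,9)
river: ρ → (9,20,-11)
river: ρ → (-11,24,5)
river: ρ → (5,26,-6)
river: ρ → (-6,22,13)
river: ρ → (13,4,-15)
river: ρ → (-15,26,2)
river: ρ → (2,26,-15)
river: ρ → (-15,4,13)
river: ρ → (13,22,-6)
river: ρ → (-6,26,5)
river: ρ → (5,24,-11)
river: ρ → (-11,20,9)
river: ρ → (9,16,-15)
river: ρ → (-15,14,10)
river: ρ → (10,26,-3)
river: ρ → (-3,28,1)
river: ρ → (1,28,-3)
river: ρ → (-3,26,10)
closes: descent 1, river 20
min |a| on river = 1

1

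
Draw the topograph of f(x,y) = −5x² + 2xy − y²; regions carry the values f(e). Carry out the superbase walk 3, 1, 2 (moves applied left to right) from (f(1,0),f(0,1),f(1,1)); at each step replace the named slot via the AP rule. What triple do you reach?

start (-5,-1,-4) = (f(1,0),f(0,1),f(1,1))
replace slot 3: 2·((-5)+(-1)) − (-4) = -8 → (-5,-1,-8)
replace slot 1: 2·((-1)+(-8)) − (-5) = -13 → (-13,-1,-8)
replace slot 2: 2·((-13)+(-8)) − (-1) = -41 → (-13,-41,-8)

-13,-41,-8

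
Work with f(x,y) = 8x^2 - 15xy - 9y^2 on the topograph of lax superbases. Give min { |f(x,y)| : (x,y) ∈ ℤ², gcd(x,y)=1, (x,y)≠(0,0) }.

descent: ρ → (-9,15,8)  [lands on river]
river: ρ → (8,17,-7)
river: ρ → (-7,11,14)
river: ρ → (14,17,-4)
river: ρ → (-4,15,18)
river: ρ → (18,21,-1)
river: ρ → (-1,21,18)
river: ρ → (18,15,-4)
river: ρ → (-4,17,14)
river: ρ → (14,11,-7)
river: ρ → (-7,17,8)
river: ρ → (8,15,-9)
river: ρ → (-9,21,2)
river: ρ → (2,19,-19)
river: ρ → (-19,19,2)
river: ρ → (2,21,-9)
closes: descent 1, river 16
min |a| on river = 1

1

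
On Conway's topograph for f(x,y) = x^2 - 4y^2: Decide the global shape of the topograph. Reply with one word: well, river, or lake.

D = b²−4ac = 0² − 4·1·(-4) = 16
D = 4² is a perfect square ⇒ form factors over ℤ ⇒ lakes

lake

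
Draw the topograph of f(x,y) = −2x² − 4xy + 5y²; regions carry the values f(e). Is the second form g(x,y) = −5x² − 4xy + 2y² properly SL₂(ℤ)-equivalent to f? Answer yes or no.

D₁ = 56, D₂ = 56
river cycle of f (length 4): (5, 4, -2), (-2, 4, 5), (5, 6, -1), (-1, 6, 5)
river cycle of g (length 4): (2, 4, -5), (-5, 6, 1), (1, 6, -5), (-5, 4, 2)
cycles differ ⇒ inequivalent

no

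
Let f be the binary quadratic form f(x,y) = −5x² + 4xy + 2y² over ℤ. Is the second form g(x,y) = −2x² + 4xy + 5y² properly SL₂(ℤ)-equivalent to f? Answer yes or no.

D₁ = 56, D₂ = 56
river cycle of f (length 4): (2, 4, -5), (-5, 6, 1), (1, 6, -5), (-5, 4, 2)
river cycle of g (length 4): (5, 6, -1), (-1, 6, 5), (5, 4, -2), (-2, 4, 5)
cycles differ ⇒ inequivalent

no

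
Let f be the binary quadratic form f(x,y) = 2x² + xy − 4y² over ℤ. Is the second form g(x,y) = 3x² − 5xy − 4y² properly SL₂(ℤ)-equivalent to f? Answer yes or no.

D₁ = 33, D₂ = 73
discriminants differ ⇒ not SL₂(ℤ)-equivalent

no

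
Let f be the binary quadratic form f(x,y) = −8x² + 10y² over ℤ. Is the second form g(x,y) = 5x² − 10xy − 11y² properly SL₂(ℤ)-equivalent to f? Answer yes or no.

D₁ = 320, D₂ = 320
river cycle of f (length 2): (-8, 16, 2), (2, 16, -8)
river cycle of g (length 4): (-11, 10, 5), (5, 10, -11), (-11, 12, 4), (4, 12, -11)
cycles differ ⇒ inequivalent

no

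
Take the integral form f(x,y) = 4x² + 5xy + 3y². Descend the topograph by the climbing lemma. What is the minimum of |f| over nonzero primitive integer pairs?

translate: b→-3 (≡5 mod 8), so (4,5,3)→(4,-3,2)
flip: (4,-3,2)→(2,3,4)
translate: b→-1 (≡3 mod 4), so (2,3,4)→(2,-1,3)
reduced (well bottom): (2,-1,3) with a≤c, −a<b≤a
well minimum = a = 2

2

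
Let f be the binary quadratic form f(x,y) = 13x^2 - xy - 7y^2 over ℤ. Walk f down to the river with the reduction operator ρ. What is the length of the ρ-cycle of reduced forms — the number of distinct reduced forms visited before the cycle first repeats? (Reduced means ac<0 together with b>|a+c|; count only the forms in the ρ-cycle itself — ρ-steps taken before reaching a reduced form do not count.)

D = 365, ⌊√D⌋ = 19
descent: ρ → (-7,15,5)  [lands on river]
river: ρ → (5,15,-7)
river: ρ → (-7,13,7)
river: ρ → (7,15,-5)
river: ρ → (-5,15,7)
river: ρ → (7,13,-7)
ρ-cycle length = 6 (tail of 1 descent step not counted)

6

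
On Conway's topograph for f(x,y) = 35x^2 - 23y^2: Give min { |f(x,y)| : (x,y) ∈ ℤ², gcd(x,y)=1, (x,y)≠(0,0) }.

descent: ρ → (-23,46,12)  [lands on river]
river: ρ → (12,50,-15)
river: ρ → (-15,40,27)
river: ρ → (27,14,-28)
river: ρ → (-28,42,13)
river: ρ → (13,36,-37)
river: ρ → (-37,38,12)
river: ρ → (12,34,-43)
river: ρ → (-43,52,3)
river: ρ → (3,56,-7)
river: ρ → (-7,56,3)
river: ρ → (3,52,-43)
river: ρ → (-43,34,12)
river: ρ → (12,38,-37)
river: ρ → (-37,36,13)
river: ρ → (13,42,-28)
river: ρ → (-28,14,27)
river: ρ → (27,40,-15)
river: ρ → (-15,50,12)
river: ρ → (12,46,-23)
closes: descent 1, river 20
min |a| on river = 3

3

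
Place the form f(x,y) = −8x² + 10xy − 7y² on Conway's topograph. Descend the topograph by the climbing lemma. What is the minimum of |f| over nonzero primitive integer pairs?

translate: b→6 (≡-10 mod 16), so (8,-10,7)→(8,6,5)
flip: (8,6,5)→(5,-6,8)
translate: b→4 (≡-6 mod 10), so (5,-6,8)→(5,4,7)
reduced (well bottom): (5,4,7) with a≤c, −a<b≤a
well minimum |f| = |-5| = 5 (negative-definite)

5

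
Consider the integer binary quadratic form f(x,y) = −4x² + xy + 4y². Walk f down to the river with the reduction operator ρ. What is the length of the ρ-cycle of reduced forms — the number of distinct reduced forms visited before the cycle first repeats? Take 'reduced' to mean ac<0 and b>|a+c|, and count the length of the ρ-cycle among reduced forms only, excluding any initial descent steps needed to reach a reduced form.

D = 65, ⌊√D⌋ = 8
river: ρ → (4,7,-1)
river: ρ → (-1,7,4)
river: ρ → (4,1,-4)
river: ρ → (-4,7,1)
river: ρ → (1,7,-4)
river: ρ → (-4,1,4)
ρ-cycle length = 6 (tail of 0 descent steps not counted)

6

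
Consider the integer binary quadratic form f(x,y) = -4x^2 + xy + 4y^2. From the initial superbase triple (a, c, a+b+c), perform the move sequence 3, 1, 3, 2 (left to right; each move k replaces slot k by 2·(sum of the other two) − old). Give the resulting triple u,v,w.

start (-4,4,1) = (f(1,0),f(0,1),f(1,1))
replace slot 3: 2·((-4)+4) − 1 = -1 → (-4,4,-1)
replace slot 1: 2·(4+(-1)) − (-4) = 10 → (10,4,-1)
replace slot 3: 2·(10+4) − (-1) = 29 → (10,4,29)
replace slot 2: 2·(10+29) − 4 = 74 → (10,74,29)

10,74,29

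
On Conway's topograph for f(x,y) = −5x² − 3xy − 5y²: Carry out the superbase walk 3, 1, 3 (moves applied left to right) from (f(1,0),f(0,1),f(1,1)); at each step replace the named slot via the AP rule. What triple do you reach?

start (-5,-5,-13) = (f(1,0),f(0,1),f(1,1))
replace slot 3: 2·((-5)+(-5)) − (-13) = -7 → (-5,-5,-7)
replace slot 1: 2·((-5)+(-7)) − (-5) = -19 → (-19,-5,-7)
replace slot 3: 2·((-19)+(-5)) − (-7) = -41 → (-19,-5,-41)

-19,-5,-41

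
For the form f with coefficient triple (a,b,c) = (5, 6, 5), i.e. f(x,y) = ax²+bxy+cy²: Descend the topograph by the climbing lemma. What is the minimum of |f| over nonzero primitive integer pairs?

translate: b→-4 (≡6 mod 10), so (5,6,5)→(5,-4,4)
flip: (5,-4,4)→(4,4,5)
reduced (well bottom): (4,4,5) with a≤c, −a<b≤a
well minimum = a = 4

4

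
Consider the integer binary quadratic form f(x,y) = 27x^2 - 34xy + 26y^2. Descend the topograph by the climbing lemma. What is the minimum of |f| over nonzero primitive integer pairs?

translate: b→20 (≡-34 mod 54), so (27,-34,26)→(27,20,19)
flip: (27,20,19)→(19,-20,27)
translate: b→18 (≡-20 mod 38), so (19,-20,27)→(19,18,26)
reduced (well bottom): (19,18,26) with a≤c, −a<b≤a
well minimum = a = 19

19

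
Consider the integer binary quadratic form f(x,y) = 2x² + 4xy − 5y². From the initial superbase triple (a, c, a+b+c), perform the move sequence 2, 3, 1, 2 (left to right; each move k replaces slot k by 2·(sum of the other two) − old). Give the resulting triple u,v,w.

start (2,-5,1) = (f(1,0),f(0,1),f(1,1))
replace slot 2: 2·(2+1) − (-5) = 11 → (2,11,1)
replace slot 3: 2·(2+11) − 1 = 25 → (2,11,25)
replace slot 1: 2·(11+25) − 2 = 70 → (70,11,25)
replace slot 2: 2·(70+25) − 11 = 179 → (70,179,25)

70,179,25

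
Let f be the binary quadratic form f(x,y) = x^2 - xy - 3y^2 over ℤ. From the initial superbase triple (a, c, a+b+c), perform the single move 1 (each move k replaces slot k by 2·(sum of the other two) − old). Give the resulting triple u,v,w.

start (1,-3,-3) = (f(1,0),f(0,1),f(1,1))
replace slot 1: 2·((-3)+(-3)) − 1 = -13 → (-13,-3,-3)

-13,-3,-3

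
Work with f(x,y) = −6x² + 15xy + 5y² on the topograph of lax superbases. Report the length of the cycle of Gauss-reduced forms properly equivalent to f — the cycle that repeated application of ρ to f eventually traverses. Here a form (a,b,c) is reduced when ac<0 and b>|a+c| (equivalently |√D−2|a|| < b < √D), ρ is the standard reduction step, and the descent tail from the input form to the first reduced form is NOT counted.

D = 345, ⌊√D⌋ = 18
river: ρ → (5,15,-6)
river: ρ → (-6,9,11)
river: ρ → (11,13,-4)
river: ρ → (-4,11,14)
river: ρ → (14,17,-1)
river: ρ → (-1,17,14)
river: ρ → (14,11,-4)
river: ρ → (-4,13,11)
river: ρ → (11,9,-6)
river: ρ → (-6,15,5)
ρ-cycle length = 10 (tail of 0 descent steps not counted)

10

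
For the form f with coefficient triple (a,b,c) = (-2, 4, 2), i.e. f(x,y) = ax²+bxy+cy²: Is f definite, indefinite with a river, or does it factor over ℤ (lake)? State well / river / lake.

D = b²−4ac = 4² − 4·(-2)·2 = 32
D > 0 non-square ⇒ indefinite ⇒ periodic river

river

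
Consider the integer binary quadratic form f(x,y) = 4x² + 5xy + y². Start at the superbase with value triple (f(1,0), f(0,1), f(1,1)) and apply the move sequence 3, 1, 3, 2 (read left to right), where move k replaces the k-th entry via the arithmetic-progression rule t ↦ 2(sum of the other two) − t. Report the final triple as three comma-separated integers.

start (4,1,10) = (f(1,0),f(0,1),f(1,1))
replace slot 3: 2·(4+1) − 10 = 0 → (4,1,0)
replace slot 1: 2·(1+0) − 4 = -2 → (-2,1,0)
replace slot 3: 2·((-2)+1) − 0 = -2 → (-2,1,-2)
replace slot 2: 2·((-2)+(-2)) − 1 = -9 → (-2,-9,-2)

-2,-9,-2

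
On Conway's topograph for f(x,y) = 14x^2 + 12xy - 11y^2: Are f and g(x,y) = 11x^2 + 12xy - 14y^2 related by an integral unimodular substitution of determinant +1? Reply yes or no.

D₁ = 760, D₂ = 760
river cycle of f (length 14): (-11, 10, 15), (15, 20, -6), (-6, 16, 21), (21, 26, -1), (-1, 26, 21), (21, 16, -6), (-6, 20, 15), (15, 10, -11), (-11, 12, 14), (14, 16, -9), … (4 more)
river cycle of g (length 14): (-14, 16, 9), (9, 20, -10), (-10, 20, 9), (9, 16, -14), (-14, 12, 11), (11, 10, -15), (-15, 20, 6), (6, 16, -21), (-21, 26, 1), (1, 26, -21), … (4 more)
cycles differ ⇒ inequivalent

no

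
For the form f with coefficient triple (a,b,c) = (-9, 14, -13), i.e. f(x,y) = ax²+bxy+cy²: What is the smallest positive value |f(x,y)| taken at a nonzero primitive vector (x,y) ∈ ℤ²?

translate: b→4 (≡-14 mod 18), so (9,-14,13)→(9,4,8)
flip: (9,4,8)→(8,-4,9)
reduced (well bottom): (8,-4,9) with a≤c, −a<b≤a
well minimum |f| = |-8| = 8 (negative-definite)

8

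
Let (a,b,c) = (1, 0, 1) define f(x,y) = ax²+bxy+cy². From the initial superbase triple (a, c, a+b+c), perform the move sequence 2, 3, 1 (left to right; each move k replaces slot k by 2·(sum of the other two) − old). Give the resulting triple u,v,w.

start (1,1,2) = (f(1,0),f(0,1),f(1,1))
replace slot 2: 2·(1+2) − 1 = 5 → (1,5,2)
replace slot 3: 2·(1+5) − 2 = 10 → (1,5,10)
replace slot 1: 2·(5+10) − 1 = 29 → (29,5,10)

29,5,10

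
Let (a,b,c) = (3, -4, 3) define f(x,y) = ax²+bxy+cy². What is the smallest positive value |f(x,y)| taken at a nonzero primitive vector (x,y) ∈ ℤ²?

translate: b→2 (≡-4 mod 6), so (3,-4,3)→(3,2,2)
flip: (3,2,2)→(2,-2,3)
translate: b→2 (≡-2 mod 4), so (2,-2,3)→(2,2,3)
reduced (well bottom): (2,2,3) with a≤c, −a<b≤a
well minimum = a = 2

2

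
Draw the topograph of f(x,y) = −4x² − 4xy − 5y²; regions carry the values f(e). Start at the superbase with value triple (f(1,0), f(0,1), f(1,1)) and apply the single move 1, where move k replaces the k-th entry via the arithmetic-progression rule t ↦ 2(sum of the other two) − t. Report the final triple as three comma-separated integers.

start (-4,-5,-13) = (f(1,0),f(0,1),f(1,1))
replace slot 1: 2·((-5)+(-13)) − (-4) = -32 → (-32,-5,-13)

-32,-5,-13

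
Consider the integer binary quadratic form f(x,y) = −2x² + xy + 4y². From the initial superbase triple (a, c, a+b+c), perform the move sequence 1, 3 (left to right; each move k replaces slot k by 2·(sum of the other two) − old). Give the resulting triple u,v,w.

start (-2,4,3) = (f(1,0),f(0,1),f(1,1))
replace slot 1: 2·(4+3) − (-2) = 16 → (16,4,3)
replace slot 3: 2·(16+4) − 3 = 37 → (16,4,37)

16,4,37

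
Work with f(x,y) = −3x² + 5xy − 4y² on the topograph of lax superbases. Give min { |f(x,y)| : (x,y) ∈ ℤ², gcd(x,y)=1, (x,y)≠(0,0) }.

translate: b→1 (≡-5 mod 6), so (3,-5,4)→(3,1,2)
flip: (3,1,2)→(2,-1,3)
reduced (well bottom): (2,-1,3) with a≤c, −a<b≤a
well minimum |f| = |-2| = 2 (negative-definite)

2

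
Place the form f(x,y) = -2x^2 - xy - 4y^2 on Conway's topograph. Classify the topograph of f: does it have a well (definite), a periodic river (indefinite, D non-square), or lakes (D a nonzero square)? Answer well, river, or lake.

D = b²−4ac = (-1)² − 4·(-2)·(-4) = -31
D < 0 ⇒ definite ⇒ every region one sign ⇒ single well

well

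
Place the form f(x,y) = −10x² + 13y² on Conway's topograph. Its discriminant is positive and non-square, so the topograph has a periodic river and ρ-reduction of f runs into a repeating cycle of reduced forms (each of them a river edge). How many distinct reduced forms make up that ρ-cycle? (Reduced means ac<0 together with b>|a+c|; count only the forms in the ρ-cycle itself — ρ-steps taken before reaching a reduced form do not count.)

D = 520, ⌊√D⌋ = 22
descent: ρ → (13,0,-10)
descent: ρ → (-10,20,3)  [lands on river]
river: ρ → (3,22,-3)
river: ρ → (-3,20,10)
river: ρ → (10,20,-3)
river: ρ → (-3,22,3)
river: ρ → (3,20,-10)
ρ-cycle length = 6 (tail of 2 descent steps not counted)

6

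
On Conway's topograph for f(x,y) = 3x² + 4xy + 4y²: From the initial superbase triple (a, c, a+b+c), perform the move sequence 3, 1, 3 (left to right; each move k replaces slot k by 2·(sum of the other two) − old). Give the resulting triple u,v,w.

start (3,4,11) = (f(1,0),f(0,1),f(1,1))
replace slot 3: 2·(3+4) − 11 = 3 → (3,4,3)
replace slot 1: 2·(4+3) − 3 = 11 → (11,4,3)
replace slot 3: 2·(11+4) − 3 = 27 → (11,4,27)

11,4,27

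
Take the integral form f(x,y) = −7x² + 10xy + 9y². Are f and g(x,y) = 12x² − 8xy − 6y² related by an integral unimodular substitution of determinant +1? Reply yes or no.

D₁ = 352, D₂ = 352
river cycle of f (length 6): (9, 8, -8), (-8, 8, 9), (9, 10, -7), (-7, 18, 1), (1, 18, -7), (-7, 10, 9)
river cycle of g (length 6): (-6, 8, 12), (12, 16, -2), (-2, 16, 12), (12, 8, -6), (-6, 16, 4), (4, 16, -6)
cycles differ ⇒ inequivalent

no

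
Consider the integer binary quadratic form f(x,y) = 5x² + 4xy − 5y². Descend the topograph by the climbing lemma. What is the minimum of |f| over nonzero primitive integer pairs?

river: ρ → (-5,6,4)
river: ρ → (4,10,-1)
river: ρ → (-1,10,4)
river: ρ → (4,6,-5)
river: ρ → (-5,4,5)
river: ρ → (5,6,-4)
river: ρ → (-4,10,1)
river: ρ → (1,10,-4)
river: ρ → (-4,6,5)
river: ρ → (5,4,-5)
closes: descent 0, river 10
min |a| on river = 1

1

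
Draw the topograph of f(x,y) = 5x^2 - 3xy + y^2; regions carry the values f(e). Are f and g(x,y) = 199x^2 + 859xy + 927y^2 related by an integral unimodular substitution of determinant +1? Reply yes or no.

D₁ = -11, D₂ = -11
f: flip: (5,-3,1)→(1,3,5)
f: translate: b→1 (≡3 mod 2), so (1,3,5)→(1,1,3)
f: reduced (well bottom): (1,1,3) with a≤c, −a<b≤a
g: translate: b→63 (≡859 mod 398), so (199,859,927)→(199,63,5)
g: flip: (199,63,5)→(5,-63,199)
g: translate: b→-3 (≡-63 mod 10), so (5,-63,199)→(5,-3,1)
g: flip: (5,-3,1)→(1,3,5)
g: translate: b→1 (≡3 mod 2), so (1,3,5)→(1,1,3)
g: reduced (well bottom): (1,1,3) with a≤c, −a<b≤a
reduced forms (1, 1, 3) vs (1, 1, 3) ⇒ equivalent

yes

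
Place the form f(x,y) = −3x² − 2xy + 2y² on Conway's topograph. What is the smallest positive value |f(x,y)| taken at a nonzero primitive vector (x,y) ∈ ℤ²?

descent: ρ → (2,2,-3)  [lands on river]
river: ρ → (-3,4,1)
river: ρ → (1,4,-3)
river: ρ → (-3,2,2)
closes: descent 1, river 4
min |a| on river = 1

1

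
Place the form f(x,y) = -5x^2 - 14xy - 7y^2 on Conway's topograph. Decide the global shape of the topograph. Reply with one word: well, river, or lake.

D = b²−4ac = (-14)² − 4·(-5)·(-7) = 56
D > 0 non-square ⇒ indefinite ⇒ periodic river

river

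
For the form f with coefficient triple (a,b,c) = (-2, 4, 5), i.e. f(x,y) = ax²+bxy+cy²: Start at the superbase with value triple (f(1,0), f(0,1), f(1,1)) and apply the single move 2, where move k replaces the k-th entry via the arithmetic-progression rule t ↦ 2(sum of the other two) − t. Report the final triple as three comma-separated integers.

start (-2,5,7) = (f(1,0),f(0,1),f(1,1))
replace slot 2: 2·((-2)+7) − 5 = 5 → (-2,5,7)

-2,5,7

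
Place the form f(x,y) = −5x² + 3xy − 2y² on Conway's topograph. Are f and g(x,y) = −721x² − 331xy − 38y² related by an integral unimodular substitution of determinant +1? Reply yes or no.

D₁ = -31, D₂ = -31
f is negative-definite; reduce −f:
−f: flip: (5,-3,2)→(2,3,5)
−f: translate: b→-1 (≡3 mod 4), so (2,3,5)→(2,-1,4)
−f: reduced (well bottom): (2,-1,4) with a≤c, −a<b≤a
flip sign back: reduced form of f is (-2,1,-4)
g is negative-definite; reduce −g:
−g: flip: (721,331,38)→(38,-331,721)
−g: translate: b→-27 (≡-331 mod 76), so (38,-331,721)→(38,-27,5)
−g: flip: (38,-27,5)→(5,27,38)
−g: translate: b→-3 (≡27 mod 10), so (5,27,38)→(5,-3,2)
−g: flip: (5,-3,2)→(2,3,5)
−g: translate: b→-1 (≡3 mod 4), so (2,3,5)→(2,-1,4)
−g: reduced (well bottom): (2,-1,4) with a≤c, −a<b≤a
flip sign back: reduced form of g is (-2,1,-4)
reduced forms (-2, 1, -4) vs (-2, 1, -4) ⇒ equivalent

yes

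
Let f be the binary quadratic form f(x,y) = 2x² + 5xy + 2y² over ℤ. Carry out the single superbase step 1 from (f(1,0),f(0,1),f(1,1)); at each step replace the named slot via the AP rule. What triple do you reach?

start (2,2,9) = (f(1,0),f(0,1),f(1,1))
replace slot 1: 2·(2+9) − 2 = 20 → (20,2,9)

20,2,9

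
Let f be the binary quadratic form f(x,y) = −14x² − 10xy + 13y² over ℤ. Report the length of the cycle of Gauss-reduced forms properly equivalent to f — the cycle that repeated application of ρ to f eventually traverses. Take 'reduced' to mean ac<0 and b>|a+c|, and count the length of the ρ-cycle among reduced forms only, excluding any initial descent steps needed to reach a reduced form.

D = 828, ⌊√D⌋ = 28
descent: ρ → (13,10,-14)  [lands on river]
river: ρ → (-14,18,9)
river: ρ → (9,18,-14)
river: ρ → (-14,10,13)
river: ρ → (13,16,-11)
river: ρ → (-11,28,1)
river: ρ → (1,28,-11)
river: ρ → (-11,16,13)
ρ-cycle length = 8 (tail of 1 descent step not counted)

8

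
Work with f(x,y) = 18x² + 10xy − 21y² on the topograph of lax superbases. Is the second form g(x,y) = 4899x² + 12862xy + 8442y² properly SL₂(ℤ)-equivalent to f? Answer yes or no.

D₁ = 1612, D₂ = 1612
river cycle of f (length 14): (-21, 32, 7), (7, 38, -6), (-6, 34, 19), (19, 4, -21), (-21, 38, 2), (2, 38, -21), (-21, 4, 19), (19, 34, -6), (-6, 38, 7), (7, 32, -21), … (4 more)
river cycle of g (length 14): (18, 10, -21), (-21, 32, 7), (7, 38, -6), (-6, 34, 19), (19, 4, -21), (-21, 38, 2), (2, 38, -21), (-21, 4, 19), (19, 34, -6), (-6, 38, 7), … (4 more)
cycles coincide ⇒ equivalent

yes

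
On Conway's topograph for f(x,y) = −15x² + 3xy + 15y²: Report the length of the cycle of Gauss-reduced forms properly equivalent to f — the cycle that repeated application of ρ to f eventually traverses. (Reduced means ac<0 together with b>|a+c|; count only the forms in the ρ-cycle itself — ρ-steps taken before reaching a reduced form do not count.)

D = 909, ⌊√D⌋ = 30
river: ρ → (15,27,-3)
river: ρ → (-3,27,15)
river: ρ → (15,3,-15)
river: ρ → (-15,27,3)
river: ρ → (3,27,-15)
river: ρ → (-15,3,15)
ρ-cycle length = 6 (tail of 0 descent steps not counted)

6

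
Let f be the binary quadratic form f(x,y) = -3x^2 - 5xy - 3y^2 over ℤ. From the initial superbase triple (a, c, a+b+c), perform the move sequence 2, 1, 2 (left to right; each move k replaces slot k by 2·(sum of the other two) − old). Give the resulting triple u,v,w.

start (-3,-3,-11) = (f(1,0),f(0,1),f(1,1))
replace slot 2: 2·((-3)+(-11)) − (-3) = -25 → (-3,-25,-11)
replace slot 1: 2·((-25)+(-11)) − (-3) = -69 → (-69,-25,-11)
replace slot 2: 2·((-69)+(-11)) − (-25) = -135 → (-69,-135,-11)

-69,-135,-11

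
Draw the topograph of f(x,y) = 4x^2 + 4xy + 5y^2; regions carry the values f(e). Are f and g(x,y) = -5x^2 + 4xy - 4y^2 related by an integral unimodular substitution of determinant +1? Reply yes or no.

D₁ = -64, D₂ = -64
f: reduced (well bottom): (4,4,5) with a≤c, −a<b≤a
g is negative-definite; reduce −g:
−g: flip: (5,-4,4)→(4,4,5)
−g: reduced (well bottom): (4,4,5) with a≤c, −a<b≤a
flip sign back: reduced form of g is (-4,-4,-5)
reduced forms (4, 4, 5) vs (-4, -4, -5) ⇒ inequivalent

no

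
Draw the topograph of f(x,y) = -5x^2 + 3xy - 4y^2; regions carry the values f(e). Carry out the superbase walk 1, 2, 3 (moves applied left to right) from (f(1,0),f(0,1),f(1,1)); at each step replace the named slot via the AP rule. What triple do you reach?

start (-5,-4,-6) = (f(1,0),f(0,1),f(1,1))
replace slot 1: 2·((-4)+(-6)) − (-5) = -15 → (-15,-4,-6)
replace slot 2: 2·((-15)+(-6)) − (-4) = -38 → (-15,-38,-6)
replace slot 3: 2·((-15)+(-38)) − (-6) = -100 → (-15,-38,-100)

-15,-38,-100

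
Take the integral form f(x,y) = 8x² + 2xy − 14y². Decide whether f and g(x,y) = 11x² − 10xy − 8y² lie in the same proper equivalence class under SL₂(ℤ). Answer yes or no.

D₁ = 452, D₂ = 452
river cycle of f (length 14): (8, 18, -4), (-4, 14, 16), (16, 18, -2), (-2, 18, 16), (16, 14, -4), (-4, 18, 8), (8, 14, -8), (-8, 18, 4), (4, 14, -16), (-16, 18, 2), … (4 more)
river cycle of g (length 18): (-8, 10, 11), (11, 12, -7), (-7, 16, 7), (7, 12, -11), (-11, 10, 8), (8, 6, -13), (-13, 20, 1), (1, 20, -13), (-13, 6, 8), (8, 10, -11), … (8 more)
cycles differ ⇒ inequivalent

no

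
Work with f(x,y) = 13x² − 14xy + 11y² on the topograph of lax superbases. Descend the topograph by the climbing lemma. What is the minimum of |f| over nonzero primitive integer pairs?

translate: b→12 (≡-14 mod 26), so (13,-14,11)→(13,12,10)
flip: (13,12,10)→(10,-12,13)
translate: b→8 (≡-12 mod 20), so (10,-12,13)→(10,8,11)
reduced (well bottom): (10,8,11) with a≤c, −a<b≤a
well minimum = a = 10

10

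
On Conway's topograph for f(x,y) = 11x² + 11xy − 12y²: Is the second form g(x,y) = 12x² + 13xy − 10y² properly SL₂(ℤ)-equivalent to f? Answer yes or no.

D₁ = 649, D₂ = 649
river cycle of f (length 34): (-12, 13, 10), (10, 7, -15), (-15, 23, 2), (2, 25, -3), (-3, 23, 10), (10, 17, -9), (-9, 19, 8), (8, 13, -15), (-15, 17, 6), (6, 19, -12), … (24 more)
river cycle of g (length 34): (-10, 7, 15), (15, 23, -2), (-2, 25, 3), (3, 23, -10), (-10, 17, 9), (9, 19, -8), (-8, 13, 15), (15, 17, -6), (-6, 19, 12), (12, 5, -13), … (24 more)
cycles differ ⇒ inequivalent

no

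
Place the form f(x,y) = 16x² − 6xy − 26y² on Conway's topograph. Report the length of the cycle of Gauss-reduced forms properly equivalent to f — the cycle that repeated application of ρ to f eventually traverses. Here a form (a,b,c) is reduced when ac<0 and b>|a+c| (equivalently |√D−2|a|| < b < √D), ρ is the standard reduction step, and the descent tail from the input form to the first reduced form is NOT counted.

D = 1700, ⌊√D⌋ = 41
descent: ρ → (-26,6,16)
descent: ρ → (16,26,-16)  [lands on river]
river: ρ → (-16,38,4)
river: ρ → (4,34,-34)
river: ρ → (-34,34,4)
river: ρ → (4,38,-16)
river: ρ → (-16,26,16)
river: ρ → (16,38,-4)
river: ρ → (-4,34,34)
river: ρ → (34,34,-4)
river: ρ → (-4,38,16)
ρ-cycle length = 10 (tail of 2 descent steps not counted)

10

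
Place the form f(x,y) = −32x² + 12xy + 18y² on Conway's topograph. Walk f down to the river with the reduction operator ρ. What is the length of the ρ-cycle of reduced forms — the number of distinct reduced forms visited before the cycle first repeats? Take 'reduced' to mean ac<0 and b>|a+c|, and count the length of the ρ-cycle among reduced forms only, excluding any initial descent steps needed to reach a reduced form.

D = 2448, ⌊√D⌋ = 49
descent: ρ → (18,24,-26)  [lands on river]
river: ρ → (-26,28,16)
river: ρ → (16,36,-18)
river: ρ → (-18,36,16)
river: ρ → (16,28,-26)
river: ρ → (-26,24,18)
river: ρ → (18,48,-2)
river: ρ → (-2,48,18)
ρ-cycle length = 8 (tail of 1 descent step not counted)

8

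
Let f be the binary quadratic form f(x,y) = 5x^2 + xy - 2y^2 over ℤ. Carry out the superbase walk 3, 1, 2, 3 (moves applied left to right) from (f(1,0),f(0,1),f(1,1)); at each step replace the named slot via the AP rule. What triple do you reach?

start (5,-2,4) = (f(1,0),f(0,1),f(1,1))
replace slot 3: 2·(5+(-2)) − 4 = 2 → (5,-2,2)
replace slot 1: 2·((-2)+2) − 5 = -5 → (-5,-2,2)
replace slot 2: 2·((-5)+2) − (-2) = -4 → (-5,-4,2)
replace slot 3: 2·((-5)+(-4)) − 2 = -20 → (-5,-4,-20)

-5,-4,-20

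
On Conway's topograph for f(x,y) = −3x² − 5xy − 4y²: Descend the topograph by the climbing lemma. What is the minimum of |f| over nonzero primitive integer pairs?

translate: b→-1 (≡5 mod 6), so (3,5,4)→(3,-1,2)
flip: (3,-1,2)→(2,1,3)
reduced (well bottom): (2,1,3) with a≤c, −a<b≤a
well minimum |f| = |-2| = 2 (negative-definite)

2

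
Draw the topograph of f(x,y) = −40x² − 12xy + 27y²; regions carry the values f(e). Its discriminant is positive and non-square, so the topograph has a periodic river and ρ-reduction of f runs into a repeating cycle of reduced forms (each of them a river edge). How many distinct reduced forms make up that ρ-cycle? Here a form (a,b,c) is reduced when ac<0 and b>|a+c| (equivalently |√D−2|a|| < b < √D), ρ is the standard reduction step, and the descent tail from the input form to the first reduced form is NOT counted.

D = 4464, ⌊√D⌋ = 66
descent: ρ → (27,66,-1)  [lands on river]
river: ρ → (-1,66,27)
river: ρ → (27,42,-25)
river: ρ → (-25,58,11)
river: ρ → (11,52,-40)
river: ρ → (-40,28,23)
river: ρ → (23,64,-4)
river: ρ → (-4,64,23)
river: ρ → (23,28,-40)
river: ρ → (-40,52,11)
river: ρ → (11,58,-25)
river: ρ → (-25,42,27)
ρ-cycle length = 12 (tail of 1 descent step not counted)

12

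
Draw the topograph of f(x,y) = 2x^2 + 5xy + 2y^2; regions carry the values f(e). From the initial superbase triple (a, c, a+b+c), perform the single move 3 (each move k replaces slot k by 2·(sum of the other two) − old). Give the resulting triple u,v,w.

start (2,2,9) = (f(1,0),f(0,1),f(1,1))
replace slot 3: 2·(2+2) − 9 = -1 → (2,2,-1)

2,2,-1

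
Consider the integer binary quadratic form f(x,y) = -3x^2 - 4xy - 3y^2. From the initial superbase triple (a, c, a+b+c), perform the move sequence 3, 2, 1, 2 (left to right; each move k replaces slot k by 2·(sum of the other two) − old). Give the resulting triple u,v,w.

start (-3,-3,-10) = (f(1,0),f(0,1),f(1,1))
replace slot 3: 2·((-3)+(-3)) − (-10) = -2 → (-3,-3,-2)
replace slot 2: 2·((-3)+(-2)) − (-3) = -7 → (-3,-7,-2)
replace slot 1: 2·((-7)+(-2)) − (-3) = -15 → (-15,-7,-2)
replace slot 2: 2·((-15)+(-2)) − (-7) = -27 → (-15,-27,-2)

-15,-27,-2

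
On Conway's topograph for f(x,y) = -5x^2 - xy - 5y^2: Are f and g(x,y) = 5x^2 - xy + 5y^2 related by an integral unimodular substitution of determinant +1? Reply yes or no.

D₁ = -99, D₂ = -99
f is negative-definite; reduce −f:
−f: reduced (well bottom): (5,1,5) with a≤c, −a<b≤a
flip sign back: reduced form of f is (-5,-1,-5)
g: flip: (5,-1,5)→(5,1,5)
g: reduced (well bottom): (5,1,5) with a≤c, −a<b≤a
reduced forms (-5, -1, -5) vs (5, 1, 5) ⇒ inequivalent

no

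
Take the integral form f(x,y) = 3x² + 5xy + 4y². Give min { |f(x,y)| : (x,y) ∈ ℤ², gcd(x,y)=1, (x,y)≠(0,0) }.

translate: b→-1 (≡5 mod 6), so (3,5,4)→(3,-1,2)
flip: (3,-1,2)→(2,1,3)
reduced (well bottom): (2,1,3) with a≤c, −a<b≤a
well minimum = a = 2

2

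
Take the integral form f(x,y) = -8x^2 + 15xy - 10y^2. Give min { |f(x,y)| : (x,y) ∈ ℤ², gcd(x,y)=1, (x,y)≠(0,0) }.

translate: b→1 (≡-15 mod 16), so (8,-15,10)→(8,1,3)
flip: (8,1,3)→(3,-1,8)
reduced (well bottom): (3,-1,8) with a≤c, −a<b≤a
well minimum |f| = |-3| = 3 (negative-definite)

3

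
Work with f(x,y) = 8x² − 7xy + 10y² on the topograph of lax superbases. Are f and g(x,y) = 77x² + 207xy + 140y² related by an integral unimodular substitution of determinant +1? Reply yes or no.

D₁ = -271, D₂ = -271
f: reduced (well bottom): (8,-7,10) with a≤c, −a<b≤a
g: translate: b→53 (≡207 mod 154), so (77,207,140)→(77,53,10)
g: flip: (77,53,10)→(10,-53,77)
g: translate: b→7 (≡-53 mod 20), so (10,-53,77)→(10,7,8)
g: flip: (10,7,8)→(8,-7,10)
g: reduced (well bottom): (8,-7,10) with a≤c, −a<b≤a
reduced forms (8, -7, 10) vs (8, -7, 10) ⇒ equivalent

yes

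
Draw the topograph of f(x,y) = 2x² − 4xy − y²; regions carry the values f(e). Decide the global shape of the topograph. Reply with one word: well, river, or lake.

D = b²−4ac = (-4)² − 4·2·(-1) = 24
D > 0 non-square ⇒ indefinite ⇒ periodic river

river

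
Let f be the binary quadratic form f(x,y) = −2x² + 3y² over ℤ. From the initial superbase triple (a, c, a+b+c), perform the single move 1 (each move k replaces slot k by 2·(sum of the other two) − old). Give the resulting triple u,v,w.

start (-2,3,1) = (f(1,0),f(0,1),f(1,1))
replace slot 1: 2·(3+1) − (-2) = 10 → (10,3,1)

10,3,1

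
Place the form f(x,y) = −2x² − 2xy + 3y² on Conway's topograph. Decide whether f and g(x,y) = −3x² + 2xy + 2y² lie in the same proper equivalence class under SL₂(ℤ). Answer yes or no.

D₁ = 28, D₂ = 28
river cycle of f (length 4): (3, 2, -2), (-2, 2, 3), (3, 4, -1), (-1, 4, 3)
river cycle of g (length 4): (2, 2, -3), (-3, 4, 1), (1, 4, -3), (-3, 2, 2)
cycles differ ⇒ inequivalent

no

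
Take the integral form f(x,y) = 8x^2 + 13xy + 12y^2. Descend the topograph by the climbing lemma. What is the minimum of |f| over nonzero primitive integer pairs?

translate: b→-3 (≡13 mod 16), so (8,13,12)→(8,-3,7)
flip: (8,-3,7)→(7,3,8)
reduced (well bottom): (7,3,8) with a≤c, −a<b≤a
well minimum = a = 7

7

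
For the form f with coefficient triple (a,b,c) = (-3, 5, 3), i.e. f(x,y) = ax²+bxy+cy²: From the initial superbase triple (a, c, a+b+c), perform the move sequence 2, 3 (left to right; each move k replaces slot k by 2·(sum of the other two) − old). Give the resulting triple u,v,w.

start (-3,3,5) = (f(1,0),f(0,1),f(1,1))
replace slot 2: 2·((-3)+5) − 3 = 1 → (-3,1,5)
replace slot 3: 2·((-3)+1) − 5 = -9 → (-3,1,-9)

-3,1,-9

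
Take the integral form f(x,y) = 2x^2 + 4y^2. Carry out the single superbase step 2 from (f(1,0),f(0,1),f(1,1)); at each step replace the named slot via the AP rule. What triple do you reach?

start (2,4,6) = (f(1,0),f(0,1),f(1,1))
replace slot 2: 2·(2+6) − 4 = 12 → (2,12,6)

2,12,6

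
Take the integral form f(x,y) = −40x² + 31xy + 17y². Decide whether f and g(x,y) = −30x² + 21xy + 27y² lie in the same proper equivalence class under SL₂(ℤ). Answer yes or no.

D₁ = 3681, D₂ = 3681
river cycle of f (length 46): (17, 37, -34), (-34, 31, 20), (20, 49, -16), (-16, 47, 23), (23, 45, -18), (-18, 27, 41), (41, 55, -4), (-4, 57, 27), (27, 51, -10), (-10, 49, 32), … (36 more)
river cycle of g (length 54): (27, 33, -24), (-24, 15, 36), (36, 57, -3), (-3, 57, 36), (36, 15, -24), (-24, 33, 27), (27, 21, -30), (-30, 39, 18), (18, 33, -36), (-36, 39, 15), … (44 more)
cycles differ ⇒ inequivalent

no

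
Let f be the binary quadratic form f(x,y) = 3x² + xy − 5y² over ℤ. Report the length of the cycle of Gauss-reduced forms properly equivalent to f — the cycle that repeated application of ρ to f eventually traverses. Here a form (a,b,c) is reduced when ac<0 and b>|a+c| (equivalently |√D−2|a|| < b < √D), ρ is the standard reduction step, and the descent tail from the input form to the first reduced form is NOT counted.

D = 61, ⌊√D⌋ = 7
descent: ρ → (-5,-1,3)
descent: ρ → (3,7,-1)  [lands on river]
river: ρ → (-1,7,3)
river: ρ → (3,5,-3)
river: ρ → (-3,7,1)
river: ρ → (1,7,-3)
river: ρ → (-3,5,3)
ρ-cycle length = 6 (tail of 2 descent steps not counted)

6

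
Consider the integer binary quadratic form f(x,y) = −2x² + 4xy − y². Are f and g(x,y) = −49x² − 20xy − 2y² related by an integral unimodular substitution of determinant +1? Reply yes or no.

D₁ = 8, D₂ = 8
river cycle of f (length 2): (-1, 2, 1), (1, 2, -1)
river cycle of g (length 2): (1, 2, -1), (-1, 2, 1)
cycles coincide ⇒ equivalent

yes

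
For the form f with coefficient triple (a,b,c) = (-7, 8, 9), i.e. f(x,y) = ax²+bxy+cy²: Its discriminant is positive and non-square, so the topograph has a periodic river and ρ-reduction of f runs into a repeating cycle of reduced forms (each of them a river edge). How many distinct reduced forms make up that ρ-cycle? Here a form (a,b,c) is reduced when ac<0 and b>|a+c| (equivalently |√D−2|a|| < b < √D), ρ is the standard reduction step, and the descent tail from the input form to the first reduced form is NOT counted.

D = 316, ⌊√D⌋ = 17
river: ρ → (9,10,-6)
river: ρ → (-6,14,5)
river: ρ → (5,16,-3)
river: ρ → (-3,14,10)
river: ρ → (10,6,-7)
river: ρ → (-7,8,9)
ρ-cycle length = 6 (tail of 0 descent steps not counted)

6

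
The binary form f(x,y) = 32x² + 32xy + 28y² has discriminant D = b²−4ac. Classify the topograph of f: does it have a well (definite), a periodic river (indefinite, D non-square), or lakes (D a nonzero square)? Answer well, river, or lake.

D = b²−4ac = 32² − 4·32·28 = -2560
D < 0 ⇒ definite ⇒ every region one sign ⇒ single well

well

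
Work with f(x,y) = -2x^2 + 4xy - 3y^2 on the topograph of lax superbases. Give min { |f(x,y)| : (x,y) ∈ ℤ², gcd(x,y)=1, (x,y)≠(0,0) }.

translate: b→0 (≡-4 mod 4), so (2,-4,3)→(2,0,1)
flip: (2,0,1)→(1,0,2)
reduced (well bottom): (1,0,2) with a≤c, −a<b≤a
well minimum |f| = |-1| = 1 (negative-definite)

1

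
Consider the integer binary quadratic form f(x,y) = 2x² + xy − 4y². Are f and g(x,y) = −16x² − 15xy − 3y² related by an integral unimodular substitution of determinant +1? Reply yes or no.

D₁ = 33, D₂ = 33
river cycle of f (length 4): (2, 5, -1), (-1, 5, 2), (2, 3, -3), (-3, 3, 2)
river cycle of g (length 4): (-3, 3, 2), (2, 5, -1), (-1, 5, 2), (2, 3, -3)
cycles coincide ⇒ equivalent

yes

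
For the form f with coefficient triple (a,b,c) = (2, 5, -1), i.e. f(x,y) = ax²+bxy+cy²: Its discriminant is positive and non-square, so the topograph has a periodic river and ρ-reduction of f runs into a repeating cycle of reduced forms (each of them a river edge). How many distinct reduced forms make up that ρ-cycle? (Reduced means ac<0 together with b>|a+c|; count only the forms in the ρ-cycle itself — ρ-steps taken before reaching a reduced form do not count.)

D = 33, ⌊√D⌋ = 5
river: ρ → (-1,5,2)
river: ρ → (2,3,-3)
river: ρ → (-3,3,2)
river: ρ → (2,5,-1)
ρ-cycle length = 4 (tail of 0 descent steps not counted)

4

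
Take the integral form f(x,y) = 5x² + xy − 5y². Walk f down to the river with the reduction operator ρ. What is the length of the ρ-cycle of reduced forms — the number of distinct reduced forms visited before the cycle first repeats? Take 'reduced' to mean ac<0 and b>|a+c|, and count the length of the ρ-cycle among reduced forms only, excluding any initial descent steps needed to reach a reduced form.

D = 101, ⌊√D⌋ = 10
river: ρ → (-5,9,1)
river: ρ → (1,9,-5)
river: ρ → (-5,1,5)
river: ρ → (5,9,-1)
river: ρ → (-1,9,5)
river: ρ → (5,1,-5)
ρ-cycle length = 6 (tail of 0 descent steps not counted)

6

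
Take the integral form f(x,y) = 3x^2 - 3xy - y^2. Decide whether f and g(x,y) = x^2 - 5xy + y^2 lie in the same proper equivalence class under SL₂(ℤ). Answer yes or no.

D₁ = 21, D₂ = 21
river cycle of f (length 2): (-1, 3, 3), (3, 3, -1)
river cycle of g (length 2): (1, 3, -3), (-3, 3, 1)
cycles differ ⇒ inequivalent

no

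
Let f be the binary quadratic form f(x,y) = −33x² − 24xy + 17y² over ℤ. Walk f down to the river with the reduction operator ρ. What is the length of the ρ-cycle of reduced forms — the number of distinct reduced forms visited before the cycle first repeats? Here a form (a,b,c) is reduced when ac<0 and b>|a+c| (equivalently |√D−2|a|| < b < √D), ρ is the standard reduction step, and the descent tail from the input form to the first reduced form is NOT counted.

D = 2820, ⌊√D⌋ = 53
descent: ρ → (17,24,-33)  [lands on river]
river: ρ → (-33,42,8)
river: ρ → (8,38,-43)
river: ρ → (-43,48,3)
river: ρ → (3,48,-43)
river: ρ → (-43,38,8)
river: ρ → (8,42,-33)
river: ρ → (-33,24,17)
river: ρ → (17,44,-13)
river: ρ → (-13,34,32)
river: ρ → (32,30,-15)
river: ρ → (-15,30,32)
river: ρ → (32,34,-13)
river: ρ → (-13,44,17)
ρ-cycle length = 14 (tail of 1 descent step not counted)

14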